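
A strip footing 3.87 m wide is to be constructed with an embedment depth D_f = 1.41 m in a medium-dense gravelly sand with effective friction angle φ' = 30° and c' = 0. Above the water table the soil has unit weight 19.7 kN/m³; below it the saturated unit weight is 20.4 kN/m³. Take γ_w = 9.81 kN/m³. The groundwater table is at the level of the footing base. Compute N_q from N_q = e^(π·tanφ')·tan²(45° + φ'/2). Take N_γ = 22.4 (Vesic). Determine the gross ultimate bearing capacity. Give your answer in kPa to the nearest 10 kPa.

tan30° = 0.5774, so N_q = e^(π×0.5774)·tan²(60°) = 6.134 × 3.0 = 18.4.
Overburden at base level: q = 19.7 × 1.41 = 27.777 kPa.
Below the base the soil is submerged, so the ½γBN_γ term uses γ' = 20.4 − 9.81 = 10.59 kN/m³.
Surcharge term q·N_q = 27.777 × 18.401 = 511.13 kPa; self-weight term 0.5·γ·B·N_γ = 0.5 × 10.59 × 3.87 × 22.4 = 459.01 kPa.
q_ult = 511.13 + 459.01 = 970.14 kPa.

q_ult ≈ 970 kPa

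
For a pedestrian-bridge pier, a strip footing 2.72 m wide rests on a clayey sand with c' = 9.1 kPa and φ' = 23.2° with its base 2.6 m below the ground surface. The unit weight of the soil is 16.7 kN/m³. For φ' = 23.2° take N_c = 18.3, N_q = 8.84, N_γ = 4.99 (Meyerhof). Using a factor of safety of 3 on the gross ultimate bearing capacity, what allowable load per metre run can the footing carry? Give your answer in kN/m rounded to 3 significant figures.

Overburden at base level: q = 16.7 × 2.6 = 43.42 kPa.
Cohesion term c·N_c = 9.1 × 18.3 = 166.53 kPa; surcharge term q·N_q = 43.42 × 8.84 = 383.83 kPa; self-weight term 0.5·γ·B·N_γ = 0.5 × 16.7 × 2.72 × 4.99 = 113.33 kPa.
q_ult = 166.53 + 383.83 + 113.33 = 663.7 kPa.
Gross allowable pressure q_all = 663.7 / 3 = 221.23 kPa.
Allowable wall load = q_all × B = 221.23 × 2.72 = 601.75 kN per metre run.

≈ 602 kN/m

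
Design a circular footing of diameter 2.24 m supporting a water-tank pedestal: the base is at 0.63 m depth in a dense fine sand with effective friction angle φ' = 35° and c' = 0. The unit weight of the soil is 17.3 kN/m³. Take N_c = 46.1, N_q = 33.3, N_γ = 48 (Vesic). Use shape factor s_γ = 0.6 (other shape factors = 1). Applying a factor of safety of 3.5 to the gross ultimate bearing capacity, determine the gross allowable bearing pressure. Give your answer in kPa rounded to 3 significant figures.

q = γ·D_f = 17.3 × 0.63 = 10.899 kPa.
q·N_q = 10.899 × 33.3 = 362.94 kPa
0.5·γ·B·N_γ·s_γ = 0.5 × 17.3 × 2.24 × 48 × 0.6 = 558.03 kPa
q_ult = 362.94 + 558.03 = 920.97 kPa.
q_all = q_ult / FS = 920.97 / 3.5 = 263.13 kPa.

q_all ≈ 263 kPa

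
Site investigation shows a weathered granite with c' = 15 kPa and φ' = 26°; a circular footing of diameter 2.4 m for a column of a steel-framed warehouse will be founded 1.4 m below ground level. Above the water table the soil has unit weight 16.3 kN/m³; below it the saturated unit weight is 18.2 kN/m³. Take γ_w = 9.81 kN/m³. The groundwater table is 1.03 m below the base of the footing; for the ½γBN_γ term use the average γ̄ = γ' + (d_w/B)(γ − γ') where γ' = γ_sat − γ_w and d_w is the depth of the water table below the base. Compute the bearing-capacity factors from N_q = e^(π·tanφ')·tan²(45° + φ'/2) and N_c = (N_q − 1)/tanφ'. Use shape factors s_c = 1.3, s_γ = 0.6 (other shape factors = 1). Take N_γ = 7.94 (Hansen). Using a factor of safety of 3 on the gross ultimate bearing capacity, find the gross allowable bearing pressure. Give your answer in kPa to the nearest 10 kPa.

N_q = e^(π·tan26°)·tan²(58°) = 11.85; N_c = (N_q − 1)/tanφ' = 22.25.
q = γ·D_f = 16.3 × 1.4 = 22.82 kPa.
γ' = 8.39 kN/m³; averaging over the depth B below the base, γ̄ = γ' + (d_w/B)(γ − γ') = 11.785 kN/m³.
c·N_c·s_c = 15 × 22.254 × 1.3 = 433.96 kPa
q·N_q = 22.82 × 11.854 = 270.51 kPa
0.5·γ·B·N_γ·s_γ = 0.5 × 11.785 × 2.4 × 7.94 × 0.6 = 67.371 kPa
q_ult = 433.96 + 270.51 + 67.371 = 771.84 kPa.
q_all = 771.84 / 3 = 257.28 kPa.

q_all ≈ 260 kPa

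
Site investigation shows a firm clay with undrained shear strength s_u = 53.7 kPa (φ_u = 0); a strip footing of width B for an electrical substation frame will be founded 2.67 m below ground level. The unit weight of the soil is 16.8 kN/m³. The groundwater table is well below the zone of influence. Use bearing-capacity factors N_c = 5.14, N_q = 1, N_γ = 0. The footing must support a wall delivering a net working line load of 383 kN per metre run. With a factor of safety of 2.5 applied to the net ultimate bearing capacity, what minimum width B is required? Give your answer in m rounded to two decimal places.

Overburden at base level: q = 16.8 × 2.67 = 44.856 kPa.
Cohesion term c·N_c = 53.7 × 5.14 = 276.02 kPa; surcharge term q·N_q = 44.856 × 1 = 44.856 kPa.
q_ult = 276.02 + 44.856 = 320.87 kPa.
For φ = 0 the ½γBN_γ term vanishes, so q_ult is independent of B. q_net = 320.87 − 44.856 = 276.02 kPa; q_all(net) = 276.02/2.5 = 110.41 kPa.
Required width B = w / q_all(net) = 383 / 110.41 = 3.469 m.

B = 3.47 m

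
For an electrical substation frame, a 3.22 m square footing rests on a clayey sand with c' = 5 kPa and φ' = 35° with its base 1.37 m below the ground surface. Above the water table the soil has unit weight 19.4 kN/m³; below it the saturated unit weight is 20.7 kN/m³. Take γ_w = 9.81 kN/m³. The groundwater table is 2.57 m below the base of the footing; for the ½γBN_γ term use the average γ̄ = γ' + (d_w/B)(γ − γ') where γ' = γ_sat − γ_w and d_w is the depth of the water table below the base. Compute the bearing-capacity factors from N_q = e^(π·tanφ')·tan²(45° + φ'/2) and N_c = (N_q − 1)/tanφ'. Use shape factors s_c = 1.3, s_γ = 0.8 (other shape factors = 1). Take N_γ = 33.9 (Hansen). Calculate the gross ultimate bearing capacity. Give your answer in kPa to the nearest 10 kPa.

q_ult ≈ 1960 kPa

tan35° = 0.7002, so N_q = e^(π×0.7002)·tan²(62.5°) = 9.023 × 3.69 = 33.3.
N_c = (33.3 − 1)/tan35° = 46.12.
Overburden at base level: q = 19.4 × 1.37 = 26.578 kPa.
The water table is 2.57 m below the base (< B = 3.22 m), so the ½γBN_γ term uses γ̄ = γ' + (d_w/B)(γ − γ') = 10.89 + (2.57/3.22)(19.4 − 10.89) = 17.682 kN/m³.
Cohesion term c·N_c·s_c = 5 × 46.124 × 1.3 = 299.8 kPa; surcharge term q·N_q = 26.578 × 33.296 = 884.94 kPa; self-weight term 0.5·γ·B·N_γ·s_γ = 0.5 × 17.682 × 3.22 × 33.9 × 0.8 = 772.06 kPa.
q_ult = 299.8 + 884.94 + 772.06 = 1956.8 kPa.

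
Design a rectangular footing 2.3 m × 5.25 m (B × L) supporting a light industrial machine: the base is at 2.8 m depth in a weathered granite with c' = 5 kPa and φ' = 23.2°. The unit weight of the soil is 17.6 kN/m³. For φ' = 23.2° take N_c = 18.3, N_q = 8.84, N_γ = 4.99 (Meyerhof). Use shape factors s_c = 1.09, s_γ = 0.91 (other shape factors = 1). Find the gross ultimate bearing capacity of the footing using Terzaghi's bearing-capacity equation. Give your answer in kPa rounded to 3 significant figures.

Overburden at base level: q = 17.6 × 2.8 = 49.28 kPa.
Cohesion term c·N_c·s_c = 5 × 18.3 × 1.09 = 99.735 kPa; surcharge term q·N_q = 49.28 × 8.84 = 435.64 kPa; self-weight term 0.5·γ·B·N_γ·s_γ = 0.5 × 17.6 × 2.3 × 4.99 × 0.91 = 91.908 kPa.
q_ult = 99.735 + 435.64 + 91.908 = 627.28 kPa.

q_ult ≈ 627 kPa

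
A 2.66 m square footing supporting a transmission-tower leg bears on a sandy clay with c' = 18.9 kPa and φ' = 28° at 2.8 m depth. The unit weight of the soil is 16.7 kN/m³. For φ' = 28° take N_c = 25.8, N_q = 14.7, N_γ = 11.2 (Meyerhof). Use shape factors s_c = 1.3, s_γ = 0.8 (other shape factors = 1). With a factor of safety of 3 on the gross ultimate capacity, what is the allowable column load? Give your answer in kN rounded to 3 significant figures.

P_all ≈ 3590 kN

q = γ·D_f = 16.7 × 2.8 = 46.76 kPa.
c·N_c·s_c = 18.9 × 25.8 × 1.3 = 633.91 kPa
q·N_q = 46.76 × 14.7 = 687.37 kPa
0.5·γ·B·N_γ·s_γ = 0.5 × 16.7 × 2.66 × 11.2 × 0.8 = 199.01 kPa
q_ult = 633.91 + 687.37 + 199.01 = 1520.3 kPa.
Gross allowable pressure q_all = 1520.3 / 3 = 506.76 kPa.
Footing area = 7.0756 m², so allowable column load = 506.76 × 7.0756 = 3585.7 kN.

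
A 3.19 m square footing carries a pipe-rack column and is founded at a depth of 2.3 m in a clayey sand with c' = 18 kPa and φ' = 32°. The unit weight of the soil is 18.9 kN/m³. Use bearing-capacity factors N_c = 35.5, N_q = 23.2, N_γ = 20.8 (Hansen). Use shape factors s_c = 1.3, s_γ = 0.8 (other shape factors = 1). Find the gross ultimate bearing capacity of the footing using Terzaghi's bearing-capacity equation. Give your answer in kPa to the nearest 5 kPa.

Effective surcharge at the founding depth q = γ·D_f = 18.9 × 2.3 = 43.47 kPa.
q_ult = c·N_c·s_c + q·N_q + 0.5·γ·B·N_γ·s_γ
     = 18 × 35.5 × 1.3 + 43.47 × 23.2 + 0.5 × 18.9 × 3.19 × 20.8 × 0.8
     = 830.7 + 1008.5 + 501.62 = 2340.8 kPa.

q_ult ≈ 2340 kPa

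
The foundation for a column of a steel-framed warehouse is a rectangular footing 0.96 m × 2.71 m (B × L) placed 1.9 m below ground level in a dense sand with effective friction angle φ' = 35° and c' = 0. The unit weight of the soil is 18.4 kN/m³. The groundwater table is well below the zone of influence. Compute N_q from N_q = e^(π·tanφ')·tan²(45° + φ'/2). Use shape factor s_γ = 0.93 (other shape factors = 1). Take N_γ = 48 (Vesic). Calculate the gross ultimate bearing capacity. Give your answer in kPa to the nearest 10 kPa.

q_ult ≈ 1560 kPa

tan35° = 0.7002, so N_q = e^(π×0.7002)·tan²(62.5°) = 9.023 × 3.69 = 33.3.
Effective surcharge at the founding depth q = γ·D_f = 18.4 × 1.9 = 34.96 kPa.
q_ult = q·N_q + 0.5·γ·B·N_γ·s_γ
     = 34.96 × 33.296 + 0.5 × 18.4 × 0.96 × 48 × 0.93
     = 1164 + 394.26 = 1558.3 kPa.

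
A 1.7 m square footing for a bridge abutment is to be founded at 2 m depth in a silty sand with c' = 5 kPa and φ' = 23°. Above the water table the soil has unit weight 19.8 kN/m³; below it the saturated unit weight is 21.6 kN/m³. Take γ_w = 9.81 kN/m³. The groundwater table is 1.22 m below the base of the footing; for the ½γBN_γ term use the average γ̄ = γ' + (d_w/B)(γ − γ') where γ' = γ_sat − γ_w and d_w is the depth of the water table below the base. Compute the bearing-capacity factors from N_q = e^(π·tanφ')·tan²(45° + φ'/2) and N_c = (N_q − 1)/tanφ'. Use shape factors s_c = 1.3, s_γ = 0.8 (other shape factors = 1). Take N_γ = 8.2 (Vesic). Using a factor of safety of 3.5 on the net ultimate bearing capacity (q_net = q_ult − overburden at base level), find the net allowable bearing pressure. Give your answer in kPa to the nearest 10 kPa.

q_all(net) ≈ 150 kPa

N_q = e^(π·tan23°)·tan²(56.5°) = 8.66; N_c = (N_q − 1)/tanφ' = 18.05.
Effective surcharge at the founding depth q = γ·D_f = 19.8 × 2 = 39.6 kPa.
With d_w = 1.22 m < B, γ̄ = 11.79 + (1.22/1.7) × (19.8 − 11.79) = 17.538 kN/m³.
q_ult = c·N_c·s_c + q·N_q + 0.5·γ·B·N_γ·s_γ
     = 5 × 18.049 × 1.3 + 39.6 × 8.6612 + 0.5 × 17.538 × 1.7 × 8.2 × 0.8
     = 117.32 + 342.98 + 97.794 = 558.09 kPa.
q_net = 558.09 − 39.6 = 518.49 kPa.
q_all(net) = 518.49 / 3.5 = 148.14 kPa.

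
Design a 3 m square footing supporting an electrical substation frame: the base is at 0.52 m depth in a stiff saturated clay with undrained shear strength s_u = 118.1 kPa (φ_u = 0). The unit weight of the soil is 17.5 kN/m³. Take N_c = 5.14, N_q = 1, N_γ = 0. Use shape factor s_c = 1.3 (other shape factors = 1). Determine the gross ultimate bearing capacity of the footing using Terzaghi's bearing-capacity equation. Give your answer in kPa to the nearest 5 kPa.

q_ult ≈ 800 kPa

Effective surcharge at the founding depth q = γ·D_f = 17.5 × 0.52 = 9.1 kPa.
q_ult = c·N_c·s_c + q·N_q
     = 118.1 × 5.14 × 1.3 + 9.1 × 1
     = 789.14 + 9.1 = 798.24 kPa.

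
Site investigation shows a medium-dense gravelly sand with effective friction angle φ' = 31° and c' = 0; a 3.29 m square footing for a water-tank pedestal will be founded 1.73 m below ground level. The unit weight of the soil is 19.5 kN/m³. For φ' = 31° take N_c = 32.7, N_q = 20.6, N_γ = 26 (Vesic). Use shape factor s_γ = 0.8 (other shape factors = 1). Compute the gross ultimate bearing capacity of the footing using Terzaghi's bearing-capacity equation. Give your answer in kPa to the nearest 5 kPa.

Effective surcharge at the founding depth q = γ·D_f = 19.5 × 1.73 = 33.735 kPa.
q_ult = q·N_q + 0.5·γ·B·N_γ·s_γ
     = 33.735 × 20.6 + 0.5 × 19.5 × 3.29 × 26 × 0.8
     = 694.94 + 667.21 = 1362.2 kPa.

q_ult ≈ 1360 kPa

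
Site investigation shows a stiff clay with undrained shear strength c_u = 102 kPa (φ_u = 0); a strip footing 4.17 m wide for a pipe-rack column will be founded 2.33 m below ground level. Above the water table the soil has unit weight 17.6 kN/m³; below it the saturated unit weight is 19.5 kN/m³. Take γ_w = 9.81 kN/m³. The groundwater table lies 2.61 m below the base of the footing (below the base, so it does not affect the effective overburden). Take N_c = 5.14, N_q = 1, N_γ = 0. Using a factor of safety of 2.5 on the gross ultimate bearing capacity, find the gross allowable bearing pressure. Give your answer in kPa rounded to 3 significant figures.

q_all ≈ 226 kPa

q = γ·D_f = 17.6 × 2.33 = 41.008 kPa.
c·N_c = 102 × 5.14 = 524.28 kPa
q·N_q = 41.008 × 1 = 41.008 kPa
q_ult = 524.28 + 41.008 = 565.29 kPa.
q_all = 565.29 / 2.5 = 226.12 kPa.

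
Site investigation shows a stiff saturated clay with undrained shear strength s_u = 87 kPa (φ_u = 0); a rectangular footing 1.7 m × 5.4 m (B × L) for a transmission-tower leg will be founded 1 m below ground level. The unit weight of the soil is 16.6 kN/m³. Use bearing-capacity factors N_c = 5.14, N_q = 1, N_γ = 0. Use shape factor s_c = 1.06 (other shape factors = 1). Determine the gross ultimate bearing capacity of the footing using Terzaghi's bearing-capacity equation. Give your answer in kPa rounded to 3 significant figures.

q_ult ≈ 491 kPa

Overburden at base level: q = 16.6 × 1 = 16.6 kPa.
Cohesion term c·N_c·s_c = 87 × 5.14 × 1.06 = 474.01 kPa; surcharge term q·N_q = 16.6 × 1 = 16.6 kPa.
q_ult = 474.01 + 16.6 = 490.61 kPa.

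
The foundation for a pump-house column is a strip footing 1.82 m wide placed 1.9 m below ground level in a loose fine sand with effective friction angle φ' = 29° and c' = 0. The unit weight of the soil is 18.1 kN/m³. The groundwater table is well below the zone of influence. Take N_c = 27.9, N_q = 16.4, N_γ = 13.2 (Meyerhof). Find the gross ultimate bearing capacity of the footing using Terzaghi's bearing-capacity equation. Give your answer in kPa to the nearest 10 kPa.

q = γ·D_f = 18.1 × 1.9 = 34.39 kPa.
q·N_q = 34.39 × 16.4 = 564 kPa
0.5·γ·B·N_γ = 0.5 × 18.1 × 1.82 × 13.2 = 217.42 kPa
q_ult = 564 + 217.42 = 781.41 kPa.

q_ult ≈ 780 kPa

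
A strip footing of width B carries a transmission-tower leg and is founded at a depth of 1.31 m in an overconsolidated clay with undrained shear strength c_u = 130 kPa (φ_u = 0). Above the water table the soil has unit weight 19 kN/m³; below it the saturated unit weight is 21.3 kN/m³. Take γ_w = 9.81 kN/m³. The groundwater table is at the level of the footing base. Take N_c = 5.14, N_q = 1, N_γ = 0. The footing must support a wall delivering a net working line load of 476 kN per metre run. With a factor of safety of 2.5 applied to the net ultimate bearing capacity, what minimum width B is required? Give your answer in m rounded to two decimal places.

q = γ·D_f = 19 × 1.31 = 24.89 kPa.
c·N_c = 130 × 5.14 = 668.2 kPa
q·N_q = 24.89 × 1 = 24.89 kPa
q_ult = 668.2 + 24.89 = 693.09 kPa.
For φ = 0 the ½γBN_γ term vanishes, so q_ult is independent of B. q_net = 693.09 − 24.89 = 668.2 kPa; q_all(net) = 668.2/2.5 = 267.28 kPa.
Required width B = w / q_all(net) = 476 / 267.28 = 1.781 m.

B = 1.78 m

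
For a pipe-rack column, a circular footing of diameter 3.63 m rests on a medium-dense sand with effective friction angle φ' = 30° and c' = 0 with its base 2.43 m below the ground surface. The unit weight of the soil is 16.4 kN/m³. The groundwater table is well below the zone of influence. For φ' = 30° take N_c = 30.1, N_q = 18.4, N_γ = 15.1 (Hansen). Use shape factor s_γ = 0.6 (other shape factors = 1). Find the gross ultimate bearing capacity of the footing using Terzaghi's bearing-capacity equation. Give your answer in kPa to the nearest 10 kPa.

q_ult ≈ 1000 kPa

Overburden at base level: q = 16.4 × 2.43 = 39.852 kPa.
Surcharge term q·N_q = 39.852 × 18.4 = 733.28 kPa; self-weight term 0.5·γ·B·N_γ·s_γ = 0.5 × 16.4 × 3.63 × 15.1 × 0.6 = 269.68 kPa.
q_ult = 733.28 + 269.68 = 1003 kPa.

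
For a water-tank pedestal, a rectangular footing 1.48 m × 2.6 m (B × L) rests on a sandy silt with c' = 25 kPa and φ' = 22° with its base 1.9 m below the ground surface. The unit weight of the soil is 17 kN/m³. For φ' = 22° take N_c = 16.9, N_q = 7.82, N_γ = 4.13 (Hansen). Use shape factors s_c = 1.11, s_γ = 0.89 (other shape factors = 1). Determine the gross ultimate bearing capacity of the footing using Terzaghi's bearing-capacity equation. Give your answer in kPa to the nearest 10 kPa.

Overburden at base level: q = 17 × 1.9 = 32.3 kPa.
Cohesion term c·N_c·s_c = 25 × 16.9 × 1.11 = 468.97 kPa; surcharge term q·N_q = 32.3 × 7.82 = 252.59 kPa; self-weight term 0.5·γ·B·N_γ·s_γ = 0.5 × 17 × 1.48 × 4.13 × 0.89 = 46.24 kPa.
q_ult = 468.97 + 252.59 + 46.24 = 767.8 kPa.

q_ult ≈ 770 kPa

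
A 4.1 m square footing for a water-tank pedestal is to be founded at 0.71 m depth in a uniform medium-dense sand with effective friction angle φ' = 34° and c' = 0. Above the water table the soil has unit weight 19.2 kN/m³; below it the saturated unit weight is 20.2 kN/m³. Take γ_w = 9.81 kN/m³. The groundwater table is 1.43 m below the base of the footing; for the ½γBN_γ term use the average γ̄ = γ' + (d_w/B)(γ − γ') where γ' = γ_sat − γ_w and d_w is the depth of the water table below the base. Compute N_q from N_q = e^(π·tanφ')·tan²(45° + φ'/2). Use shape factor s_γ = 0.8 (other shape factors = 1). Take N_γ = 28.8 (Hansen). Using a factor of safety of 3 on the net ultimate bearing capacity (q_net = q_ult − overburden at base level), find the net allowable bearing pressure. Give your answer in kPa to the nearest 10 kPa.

q_all(net) ≈ 340 kPa

N_q = e^(π·tan34°)·tan²(62°) = 29.44.
Overburden at base level: q = 19.2 × 0.71 = 13.632 kPa.
The water table is 1.43 m below the base (< B = 4.1 m), so the ½γBN_γ term uses γ̄ = γ' + (d_w/B)(γ − γ') = 10.39 + (1.43/4.1)(19.2 − 10.39) = 13.463 kN/m³.
Surcharge term q·N_q = 13.632 × 29.44 = 401.32 kPa; self-weight term 0.5·γ·B·N_γ·s_γ = 0.5 × 13.463 × 4.1 × 28.8 × 0.8 = 635.87 kPa.
q_ult = 401.32 + 635.87 = 1037.2 kPa.
q_net = 1037.2 − 13.632 = 1023.6 kPa.
q_all(net) = 1023.6 / 3 = 341.19 kPa.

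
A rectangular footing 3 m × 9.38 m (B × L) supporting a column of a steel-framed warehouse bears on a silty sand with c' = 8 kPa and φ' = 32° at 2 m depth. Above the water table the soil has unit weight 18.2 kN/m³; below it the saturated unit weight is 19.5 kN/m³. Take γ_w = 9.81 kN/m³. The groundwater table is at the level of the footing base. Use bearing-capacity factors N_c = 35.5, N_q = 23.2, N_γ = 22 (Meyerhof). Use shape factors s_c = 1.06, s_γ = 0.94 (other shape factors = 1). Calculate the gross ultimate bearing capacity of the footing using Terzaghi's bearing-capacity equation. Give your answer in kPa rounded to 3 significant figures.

q_ult ≈ 1450 kPa

Overburden at base level: q = 18.2 × 2 = 36.4 kPa.
Below the base the soil is submerged, so the ½γBN_γ term uses γ' = 19.5 − 9.81 = 9.69 kN/m³.
Cohesion term c·N_c·s_c = 8 × 35.5 × 1.06 = 301.04 kPa; surcharge term q·N_q = 36.4 × 23.2 = 844.48 kPa; self-weight term 0.5·γ·B·N_γ·s_γ = 0.5 × 9.69 × 3 × 22 × 0.94 = 300.58 kPa.
q_ult = 301.04 + 844.48 + 300.58 = 1446.1 kPa.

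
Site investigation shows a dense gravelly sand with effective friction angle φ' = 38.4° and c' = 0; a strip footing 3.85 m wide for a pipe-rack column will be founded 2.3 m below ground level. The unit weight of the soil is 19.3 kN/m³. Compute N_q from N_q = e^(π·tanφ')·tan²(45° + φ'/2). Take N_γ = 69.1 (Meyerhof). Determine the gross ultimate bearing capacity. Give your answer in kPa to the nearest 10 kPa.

q_ult ≈ 4860 kPa

tan38.4° = 0.7926, so N_q = e^(π×0.7926)·tan²(64.2°) = 12.061 × 4.279 = 51.61.
Effective surcharge at the founding depth q = γ·D_f = 19.3 × 2.3 = 44.39 kPa.
q_ult = q·N_q + 0.5·γ·B·N_γ
     = 44.39 × 51.611 + 0.5 × 19.3 × 3.85 × 69.1
     = 2291 + 2567.2 = 4858.3 kPa.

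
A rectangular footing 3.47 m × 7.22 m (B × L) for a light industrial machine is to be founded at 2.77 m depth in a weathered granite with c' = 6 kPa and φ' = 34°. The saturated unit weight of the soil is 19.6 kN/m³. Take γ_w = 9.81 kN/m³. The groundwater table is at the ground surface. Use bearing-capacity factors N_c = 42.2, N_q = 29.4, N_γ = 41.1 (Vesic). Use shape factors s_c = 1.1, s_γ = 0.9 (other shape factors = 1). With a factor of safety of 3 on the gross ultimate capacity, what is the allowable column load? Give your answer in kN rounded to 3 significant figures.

Water table at ground surface, so effective unit weight γ' = 19.6 − 9.81 = 9.79 kN/m³ is used throughout; overburden q = 9.79 × 2.77 = 27.118 kPa; the same γ' applies in the ½γBN_γ term.
Cohesion term c·N_c·s_c = 6 × 42.2 × 1.1 = 278.52 kPa; surcharge term q·N_q = 27.118 × 29.4 = 797.28 kPa; self-weight term 0.5·γ·B·N_γ·s_γ = 0.5 × 9.79 × 3.47 × 41.1 × 0.9 = 628.3 kPa.
q_ult = 278.52 + 797.28 + 628.3 = 1704.1 kPa.
Gross allowable pressure q_all = 1704.1 / 3 = 568.03 kPa.
Footing area = 25.0534 m², so allowable column load = 568.03 × 25.0534 = 14231 kN.

P_all ≈ 14200 kN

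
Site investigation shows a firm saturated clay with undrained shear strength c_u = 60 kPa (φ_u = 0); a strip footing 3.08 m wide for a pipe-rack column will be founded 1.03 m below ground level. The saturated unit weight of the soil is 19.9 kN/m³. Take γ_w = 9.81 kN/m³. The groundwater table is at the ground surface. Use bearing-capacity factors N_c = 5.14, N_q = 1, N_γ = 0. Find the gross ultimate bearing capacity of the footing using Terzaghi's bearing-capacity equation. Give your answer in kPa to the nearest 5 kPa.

With the water table at the surface the whole profile is submerged: γ' = 19.9 − 9.81 = 10.09 kN/m³, so q = γ'·D_f = 10.393 kPa.
q_ult = c·N_c + q·N_q
     = 60 × 5.14 + 10.393 × 1
     = 308.4 + 10.393 = 318.79 kPa.

q_ult ≈ 320 kPa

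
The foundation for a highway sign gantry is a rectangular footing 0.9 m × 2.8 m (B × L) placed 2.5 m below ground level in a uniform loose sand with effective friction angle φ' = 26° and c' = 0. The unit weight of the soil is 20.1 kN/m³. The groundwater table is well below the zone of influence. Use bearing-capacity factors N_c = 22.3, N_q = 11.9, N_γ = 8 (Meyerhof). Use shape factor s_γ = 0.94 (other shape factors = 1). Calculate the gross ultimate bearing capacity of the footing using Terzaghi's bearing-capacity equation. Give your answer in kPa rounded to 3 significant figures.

q = γ·D_f = 20.1 × 2.5 = 50.25 kPa.
q·N_q = 50.25 × 11.9 = 597.98 kPa
0.5·γ·B·N_γ·s_γ = 0.5 × 20.1 × 0.9 × 8 × 0.94 = 68.018 kPa
q_ult = 597.98 + 68.018 = 665.99 kPa.

q_ult ≈ 666 kPa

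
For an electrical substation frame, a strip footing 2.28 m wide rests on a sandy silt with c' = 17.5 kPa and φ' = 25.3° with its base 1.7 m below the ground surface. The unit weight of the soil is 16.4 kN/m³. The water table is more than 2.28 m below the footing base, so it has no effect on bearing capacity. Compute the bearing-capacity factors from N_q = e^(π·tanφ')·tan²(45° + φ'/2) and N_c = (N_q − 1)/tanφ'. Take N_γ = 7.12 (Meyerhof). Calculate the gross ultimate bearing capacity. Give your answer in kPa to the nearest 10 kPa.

tan25.3° = 0.4727, so N_q = e^(π×0.4727)·tan²(57.65°) = 4.415 × 2.493 = 11.
N_c = (11 − 1)/tan25.3° = 21.17.
q = γ·D_f = 16.4 × 1.7 = 27.88 kPa.
c·N_c = 17.5 × 21.166 = 370.4 kPa
q·N_q = 27.88 × 11.005 = 306.82 kPa
0.5·γ·B·N_γ = 0.5 × 16.4 × 2.28 × 7.12 = 133.12 kPa
q_ult = 370.4 + 306.82 + 133.12 = 810.33 kPa.

q_ult ≈ 810 kPa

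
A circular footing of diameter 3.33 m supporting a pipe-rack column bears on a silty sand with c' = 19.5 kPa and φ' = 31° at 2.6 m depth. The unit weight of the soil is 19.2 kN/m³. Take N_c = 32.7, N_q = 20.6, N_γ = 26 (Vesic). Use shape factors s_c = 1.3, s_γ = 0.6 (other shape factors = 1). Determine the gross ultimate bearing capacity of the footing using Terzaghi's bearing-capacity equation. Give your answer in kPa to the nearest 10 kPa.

q_ult ≈ 2360 kPa

Overburden at base level: q = 19.2 × 2.6 = 49.92 kPa.
Cohesion term c·N_c·s_c = 19.5 × 32.7 × 1.3 = 828.95 kPa; surcharge term q·N_q = 49.92 × 20.6 = 1028.4 kPa; self-weight term 0.5·γ·B·N_γ·s_γ = 0.5 × 19.2 × 3.33 × 26 × 0.6 = 498.7 kPa.
q_ult = 828.95 + 1028.4 + 498.7 = 2356 kPa.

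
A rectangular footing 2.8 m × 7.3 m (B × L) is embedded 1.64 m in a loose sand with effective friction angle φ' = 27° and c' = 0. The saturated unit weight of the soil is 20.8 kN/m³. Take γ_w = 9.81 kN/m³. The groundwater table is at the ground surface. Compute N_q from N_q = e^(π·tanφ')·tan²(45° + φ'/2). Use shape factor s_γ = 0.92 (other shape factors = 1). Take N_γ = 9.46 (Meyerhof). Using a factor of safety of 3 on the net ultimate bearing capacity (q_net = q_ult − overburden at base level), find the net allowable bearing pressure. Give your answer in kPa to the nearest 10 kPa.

q_all(net) ≈ 120 kPa

N_q = e^(π·tan27°)·tan²(58.5°) = 13.2.
With the water table at the surface the whole profile is submerged: γ' = 20.8 − 9.81 = 10.99 kN/m³, so q = γ'·D_f = 18.024 kPa; the same γ' applies in the ½γBN_γ term.
q_ult = q·N_q + 0.5·γ·B·N_γ·s_γ
     = 18.024 × 13.199 + 0.5 × 10.99 × 2.8 × 9.46 × 0.92
     = 237.9 + 133.91 = 371.8 kPa.
q_net = 371.8 − 18.024 = 353.78 kPa.
q_all(net) = 353.78 / 3 = 117.93 kPa.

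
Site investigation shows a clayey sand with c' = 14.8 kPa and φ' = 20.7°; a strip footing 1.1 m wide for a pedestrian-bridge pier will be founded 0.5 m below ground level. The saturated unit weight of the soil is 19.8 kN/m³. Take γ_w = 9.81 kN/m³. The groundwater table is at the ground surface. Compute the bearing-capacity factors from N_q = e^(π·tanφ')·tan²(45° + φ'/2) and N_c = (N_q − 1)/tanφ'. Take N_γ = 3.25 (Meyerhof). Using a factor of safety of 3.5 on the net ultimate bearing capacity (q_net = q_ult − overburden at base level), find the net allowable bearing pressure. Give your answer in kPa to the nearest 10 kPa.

N_q = e^(π·tan20.7°)·tan²(55.35°) = 6.86; N_c = (N_q − 1)/tanφ' = 15.51.
Water table at ground surface, so effective unit weight γ' = 19.8 − 9.81 = 9.99 kN/m³ is used throughout; overburden q = 9.99 × 0.5 = 4.995 kPa; the same γ' applies in the ½γBN_γ term.
Cohesion term c·N_c = 14.8 × 15.512 = 229.58 kPa; surcharge term q·N_q = 4.995 × 6.8615 = 34.273 kPa; self-weight term 0.5·γ·B·N_γ = 0.5 × 9.99 × 1.1 × 3.25 = 17.857 kPa.
q_ult = 229.58 + 34.273 + 17.857 = 281.71 kPa.
q_net = 281.71 − 4.995 = 276.71 kPa.
q_all(net) = 276.71 / 3.5 = 79.061 kPa.

q_all(net) ≈ 80 kPa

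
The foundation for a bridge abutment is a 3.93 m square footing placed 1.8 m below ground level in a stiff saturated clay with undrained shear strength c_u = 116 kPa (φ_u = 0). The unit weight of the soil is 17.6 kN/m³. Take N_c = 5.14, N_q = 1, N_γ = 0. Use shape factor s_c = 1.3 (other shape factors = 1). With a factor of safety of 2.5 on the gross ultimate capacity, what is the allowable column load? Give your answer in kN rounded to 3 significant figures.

P_all ≈ 4980 kN

q = γ·D_f = 17.6 × 1.8 = 31.68 kPa.
c·N_c·s_c = 116 × 5.14 × 1.3 = 775.11 kPa
q·N_q = 31.68 × 1 = 31.68 kPa
q_ult = 775.11 + 31.68 = 806.79 kPa.
Gross allowable pressure q_all = 806.79 / 2.5 = 322.72 kPa.
Footing area = 15.4449 m², so allowable column load = 322.72 × 15.4449 = 4984.3 kN.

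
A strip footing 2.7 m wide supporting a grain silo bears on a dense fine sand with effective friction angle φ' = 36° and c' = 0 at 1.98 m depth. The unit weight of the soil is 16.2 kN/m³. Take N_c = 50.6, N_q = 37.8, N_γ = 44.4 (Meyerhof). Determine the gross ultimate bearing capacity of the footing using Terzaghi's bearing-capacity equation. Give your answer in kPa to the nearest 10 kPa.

q_ult ≈ 2180 kPa

Effective surcharge at the founding depth q = γ·D_f = 16.2 × 1.98 = 32.076 kPa.
q_ult = q·N_q + 0.5·γ·B·N_γ
     = 32.076 × 37.8 + 0.5 × 16.2 × 2.7 × 44.4
     = 1212.5 + 971.03 = 2183.5 kPa.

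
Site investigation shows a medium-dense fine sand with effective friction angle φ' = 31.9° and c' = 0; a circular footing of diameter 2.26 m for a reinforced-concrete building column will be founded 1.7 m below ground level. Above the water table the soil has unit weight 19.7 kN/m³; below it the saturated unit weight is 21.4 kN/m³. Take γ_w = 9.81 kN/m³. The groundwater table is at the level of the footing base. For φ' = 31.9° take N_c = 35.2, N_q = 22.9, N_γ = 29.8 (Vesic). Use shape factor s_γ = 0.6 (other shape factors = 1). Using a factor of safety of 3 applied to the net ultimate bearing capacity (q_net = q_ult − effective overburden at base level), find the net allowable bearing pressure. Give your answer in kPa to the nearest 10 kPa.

Overburden at base level: q = 19.7 × 1.7 = 33.49 kPa.
Below the base the soil is submerged, so the ½γBN_γ term uses γ' = 21.4 − 9.81 = 11.59 kN/m³.
Surcharge term q·N_q = 33.49 × 22.9 = 766.92 kPa; self-weight term 0.5·γ·B·N_γ·s_γ = 0.5 × 11.59 × 2.26 × 29.8 × 0.6 = 234.17 kPa.
q_ult = 766.92 + 234.17 = 1001.1 kPa.
Net ultimate: q_net = 1001.1 − 33.49 = 967.6 kPa.
q_all(net) = 967.6 / 3 = 322.53 kPa.

q_all(net) ≈ 320 kPa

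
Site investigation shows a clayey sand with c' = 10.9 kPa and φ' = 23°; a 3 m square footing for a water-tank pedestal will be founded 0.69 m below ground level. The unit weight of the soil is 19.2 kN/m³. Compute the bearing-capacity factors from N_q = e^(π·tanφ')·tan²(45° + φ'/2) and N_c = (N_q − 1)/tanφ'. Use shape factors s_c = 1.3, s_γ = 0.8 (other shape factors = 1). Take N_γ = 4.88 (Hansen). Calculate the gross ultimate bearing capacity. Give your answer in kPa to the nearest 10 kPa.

q_ult ≈ 480 kPa

tan23° = 0.4245, so N_q = e^(π×0.4245)·tan²(56.5°) = 3.794 × 2.283 = 8.66.
N_c = (8.66 − 1)/tan23° = 18.05.
Overburden at base level: q = 19.2 × 0.69 = 13.248 kPa.
Cohesion term c·N_c·s_c = 10.9 × 18.049 × 1.3 = 255.75 kPa; surcharge term q·N_q = 13.248 × 8.6612 = 114.74 kPa; self-weight term 0.5·γ·B·N_γ·s_γ = 0.5 × 19.2 × 3 × 4.88 × 0.8 = 112.44 kPa.
q_ult = 255.75 + 114.74 + 112.44 = 482.93 kPa.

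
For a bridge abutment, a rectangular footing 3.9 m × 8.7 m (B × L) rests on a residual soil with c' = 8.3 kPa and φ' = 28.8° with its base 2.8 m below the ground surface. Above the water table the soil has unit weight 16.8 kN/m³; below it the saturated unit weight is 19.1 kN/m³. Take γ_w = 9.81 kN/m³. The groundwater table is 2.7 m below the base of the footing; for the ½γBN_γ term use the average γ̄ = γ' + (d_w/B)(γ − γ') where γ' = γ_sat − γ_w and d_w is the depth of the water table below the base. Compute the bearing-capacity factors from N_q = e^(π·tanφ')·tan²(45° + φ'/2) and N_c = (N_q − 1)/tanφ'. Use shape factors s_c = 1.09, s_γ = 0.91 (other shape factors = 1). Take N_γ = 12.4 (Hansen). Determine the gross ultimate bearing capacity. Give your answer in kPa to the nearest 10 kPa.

tan28.8° = 0.5498, so N_q = e^(π×0.5498)·tan²(59.4°) = 5.624 × 2.859 = 16.08.
N_c = (16.08 − 1)/tan28.8° = 27.43.
q = γ·D_f = 16.8 × 2.8 = 47.04 kPa.
γ' = 9.29 kN/m³; averaging over the depth B below the base, γ̄ = γ' + (d_w/B)(γ − γ') = 14.489 kN/m³.
c·N_c·s_c = 8.3 × 27.432 × 1.09 = 248.18 kPa
q·N_q = 47.04 × 16.081 = 756.45 kPa
0.5·γ·B·N_γ·s_γ = 0.5 × 14.489 × 3.9 × 12.4 × 0.91 = 318.82 kPa
q_ult = 248.18 + 756.45 + 318.82 = 1323.4 kPa.

q_ult ≈ 1320 kPa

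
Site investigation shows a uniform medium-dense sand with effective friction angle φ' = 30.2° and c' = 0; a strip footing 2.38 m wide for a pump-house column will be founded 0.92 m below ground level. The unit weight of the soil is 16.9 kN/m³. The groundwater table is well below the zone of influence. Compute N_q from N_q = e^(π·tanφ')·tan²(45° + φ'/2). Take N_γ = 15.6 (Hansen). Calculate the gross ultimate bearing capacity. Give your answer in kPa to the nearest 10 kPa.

tan30.2° = 0.582, so N_q = e^(π×0.582)·tan²(60.1°) = 6.224 × 3.024 = 18.82.
Effective surcharge at the founding depth q = γ·D_f = 16.9 × 0.92 = 15.548 kPa.
q_ult = q·N_q + 0.5·γ·B·N_γ
     = 15.548 × 18.824 + 0.5 × 16.9 × 2.38 × 15.6
     = 292.68 + 313.73 = 606.41 kPa.

q_ult ≈ 610 kPa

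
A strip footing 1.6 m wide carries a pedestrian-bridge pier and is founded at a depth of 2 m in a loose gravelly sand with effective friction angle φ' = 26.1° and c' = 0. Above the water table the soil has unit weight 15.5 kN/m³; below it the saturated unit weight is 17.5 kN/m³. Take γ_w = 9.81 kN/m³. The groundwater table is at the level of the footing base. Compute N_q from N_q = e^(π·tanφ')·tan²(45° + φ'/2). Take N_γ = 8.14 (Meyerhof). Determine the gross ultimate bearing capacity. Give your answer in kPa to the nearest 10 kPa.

q_ult ≈ 420 kPa

tan26.1° = 0.4899, so N_q = e^(π×0.4899)·tan²(58.05°) = 4.66 × 2.571 = 11.98.
q = γ·D_f = 15.5 × 2 = 31 kPa.
For the ½γBN_γ term take γ' = 17.5 − 9.81 = 7.69 kN/m³ (soil below base is submerged).
q·N_q = 31 × 11.981 = 371.43 kPa
0.5·γ·B·N_γ = 0.5 × 7.69 × 1.6 × 8.14 = 50.077 kPa
q_ult = 371.43 + 50.077 = 421.5 kPa.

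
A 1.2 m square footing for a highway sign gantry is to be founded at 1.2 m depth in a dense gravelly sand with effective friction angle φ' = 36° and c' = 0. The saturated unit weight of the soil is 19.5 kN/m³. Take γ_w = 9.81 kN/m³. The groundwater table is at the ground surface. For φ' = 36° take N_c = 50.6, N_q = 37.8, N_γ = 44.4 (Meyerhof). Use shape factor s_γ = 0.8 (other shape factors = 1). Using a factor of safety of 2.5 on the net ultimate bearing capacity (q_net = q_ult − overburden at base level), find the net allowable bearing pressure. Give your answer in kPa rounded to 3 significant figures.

With the water table at the surface the whole profile is submerged: γ' = 19.5 − 9.81 = 9.69 kN/m³, so q = γ'·D_f = 11.628 kPa; the same γ' applies in the ½γBN_γ term.
q_ult = q·N_q + 0.5·γ·B·N_γ·s_γ
     = 11.628 × 37.8 + 0.5 × 9.69 × 1.2 × 44.4 × 0.8
     = 439.54 + 206.51 = 646.05 kPa.
q_net = 646.05 − 11.628 = 634.42 kPa.
q_all(net) = 634.42 / 2.5 = 253.77 kPa.

q_all(net) ≈ 254 kPa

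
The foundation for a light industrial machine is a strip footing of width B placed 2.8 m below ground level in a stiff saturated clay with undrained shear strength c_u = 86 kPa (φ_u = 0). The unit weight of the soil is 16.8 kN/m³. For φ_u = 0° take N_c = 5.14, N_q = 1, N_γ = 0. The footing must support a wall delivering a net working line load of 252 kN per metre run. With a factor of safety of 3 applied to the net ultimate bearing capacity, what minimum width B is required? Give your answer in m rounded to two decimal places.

B = 1.71 m

Effective surcharge at the founding depth q = γ·D_f = 16.8 × 2.8 = 47.04 kPa.
q_ult = c·N_c + q·N_q
     = 86 × 5.14 + 47.04 × 1
     = 442.04 + 47.04 = 489.08 kPa.
For φ = 0 the ½γBN_γ term vanishes, so q_ult is independent of B. q_net = 489.08 − 47.04 = 442.04 kPa; q_all(net) = 442.04/3 = 147.35 kPa.
Required width B = w / q_all(net) = 252 / 147.35 = 1.71 m.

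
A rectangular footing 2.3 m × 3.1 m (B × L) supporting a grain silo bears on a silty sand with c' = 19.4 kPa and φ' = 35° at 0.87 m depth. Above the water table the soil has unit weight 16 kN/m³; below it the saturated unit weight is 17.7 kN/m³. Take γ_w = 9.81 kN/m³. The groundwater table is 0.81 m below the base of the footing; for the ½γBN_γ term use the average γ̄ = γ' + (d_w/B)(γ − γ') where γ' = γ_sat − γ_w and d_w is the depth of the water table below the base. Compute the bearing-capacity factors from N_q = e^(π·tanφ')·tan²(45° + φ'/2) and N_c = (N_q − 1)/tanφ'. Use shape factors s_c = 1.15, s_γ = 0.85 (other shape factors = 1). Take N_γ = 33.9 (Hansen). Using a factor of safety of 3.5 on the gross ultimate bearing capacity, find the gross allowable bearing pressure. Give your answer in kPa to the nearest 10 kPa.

q_all ≈ 530 kPa

N_q = e^(π·tan35°)·tan²(62.5°) = 33.3; N_c = (N_q − 1)/tanφ' = 46.12.
q = γ·D_f = 16 × 0.87 = 13.92 kPa.
γ' = 7.89 kN/m³; averaging over the depth B below the base, γ̄ = γ' + (d_w/B)(γ − γ') = 10.746 kN/m³.
c·N_c·s_c = 19.4 × 46.124 × 1.15 = 1029 kPa
q·N_q = 13.92 × 33.296 = 463.48 kPa
0.5·γ·B·N_γ·s_γ = 0.5 × 10.746 × 2.3 × 33.9 × 0.85 = 356.1 kPa
q_ult = 1029 + 463.48 + 356.1 = 1848.6 kPa.
q_all = 1848.6 / 3.5 = 528.17 kPa.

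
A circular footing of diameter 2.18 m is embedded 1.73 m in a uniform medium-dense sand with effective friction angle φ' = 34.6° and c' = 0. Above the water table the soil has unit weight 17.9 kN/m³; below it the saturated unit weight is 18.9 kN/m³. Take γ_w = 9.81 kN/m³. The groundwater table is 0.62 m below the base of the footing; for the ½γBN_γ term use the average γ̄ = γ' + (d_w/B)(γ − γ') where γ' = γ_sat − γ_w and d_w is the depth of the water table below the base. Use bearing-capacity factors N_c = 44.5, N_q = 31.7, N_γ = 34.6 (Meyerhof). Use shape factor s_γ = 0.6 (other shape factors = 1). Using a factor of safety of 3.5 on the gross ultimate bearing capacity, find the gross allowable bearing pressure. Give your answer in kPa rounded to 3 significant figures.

q_all ≈ 355 kPa

Overburden at base level: q = 17.9 × 1.73 = 30.967 kPa.
The water table is 0.62 m below the base (< B = 2.18 m), so the ½γBN_γ term uses γ̄ = γ' + (d_w/B)(γ − γ') = 9.09 + (0.62/2.18)(17.9 − 9.09) = 11.596 kN/m³.
Surcharge term q·N_q = 30.967 × 31.7 = 981.65 kPa; self-weight term 0.5·γ·B·N_γ·s_γ = 0.5 × 11.596 × 2.18 × 34.6 × 0.6 = 262.39 kPa.
q_ult = 981.65 + 262.39 = 1244 kPa.
q_all = 1244 / 3.5 = 355.44 kPa.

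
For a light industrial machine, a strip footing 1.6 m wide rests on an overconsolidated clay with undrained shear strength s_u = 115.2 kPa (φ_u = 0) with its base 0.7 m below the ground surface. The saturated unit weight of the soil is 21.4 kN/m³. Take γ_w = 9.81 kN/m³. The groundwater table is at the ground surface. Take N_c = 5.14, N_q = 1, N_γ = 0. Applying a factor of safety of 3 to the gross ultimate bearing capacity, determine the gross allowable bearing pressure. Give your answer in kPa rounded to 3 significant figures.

γ' = 21.4 − 9.81 = 11.59 kN/m³ (submerged throughout). q = 11.59 × 0.7 = 8.113 kPa.
c·N_c = 115.2 × 5.14 = 592.13 kPa
q·N_q = 8.113 × 1 = 8.113 kPa
q_ult = 592.13 + 8.113 = 600.24 kPa.
q_all = q_ult / FS = 600.24 / 3 = 200.08 kPa.

q_all ≈ 200 kPa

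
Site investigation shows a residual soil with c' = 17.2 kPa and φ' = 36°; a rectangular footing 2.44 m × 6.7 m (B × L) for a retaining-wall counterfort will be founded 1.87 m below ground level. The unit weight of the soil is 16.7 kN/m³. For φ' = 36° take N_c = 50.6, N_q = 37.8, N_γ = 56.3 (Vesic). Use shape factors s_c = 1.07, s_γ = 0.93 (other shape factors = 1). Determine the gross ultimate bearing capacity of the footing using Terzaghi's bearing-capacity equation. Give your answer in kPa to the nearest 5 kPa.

Effective surcharge at the founding depth q = γ·D_f = 16.7 × 1.87 = 31.229 kPa.
q_ult = c·N_c·s_c + q·N_q + 0.5·γ·B·N_γ·s_γ
     = 17.2 × 50.6 × 1.07 + 31.229 × 37.8 + 0.5 × 16.7 × 2.44 × 56.3 × 0.93
     = 931.24 + 1180.5 + 1066.8 = 3178.5 kPa.

q_ult ≈ 3180 kPa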